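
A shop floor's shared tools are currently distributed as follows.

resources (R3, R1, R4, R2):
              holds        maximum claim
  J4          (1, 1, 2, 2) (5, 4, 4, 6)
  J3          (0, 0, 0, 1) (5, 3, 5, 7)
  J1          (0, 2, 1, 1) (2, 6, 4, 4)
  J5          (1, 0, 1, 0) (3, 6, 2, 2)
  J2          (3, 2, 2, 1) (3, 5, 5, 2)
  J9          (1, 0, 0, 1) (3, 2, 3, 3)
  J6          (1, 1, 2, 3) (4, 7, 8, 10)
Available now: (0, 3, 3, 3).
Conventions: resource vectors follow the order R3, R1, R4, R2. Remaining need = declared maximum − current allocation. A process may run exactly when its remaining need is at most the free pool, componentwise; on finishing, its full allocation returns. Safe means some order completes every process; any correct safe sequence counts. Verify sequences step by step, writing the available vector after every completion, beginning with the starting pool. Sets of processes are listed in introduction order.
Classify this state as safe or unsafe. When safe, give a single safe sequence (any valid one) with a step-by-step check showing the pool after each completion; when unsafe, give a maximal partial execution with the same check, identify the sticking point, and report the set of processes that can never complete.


SAFE, for example via the order J2, J9, J4, J3, J6, J1, J5.
Key observation: the first exact fit in this order is J2 — it needs (0, 3, 3, 1) with (0, 3, 3, 3) free, meeting a requested resource to the last unit.
Step-by-step check:
  pool = (0, 3, 3, 3)
  J2: need (0, 3, 3, 1) fits (0, 3, 3, 3); releases (3, 2, 2, 1), pool now (3, 5, 5, 4)
  J9: need (2, 2, 3, 2) fits (3, 5, 5, 4); releases (1, 0, 0, 1), pool now (4, 5, 5, 5)
  J4: need (4, 3, 2, 4) fits (4, 5, 5, 5); releases (1, 1, 2, 2), pool now (5, 6, 7, 7)
  J3: need (5, 3, 5, 6) fits (5, 6, 7, 7); releases (0, 0, 0, 1), pool now (5, 6, 7, 8)
  J6: need (3, 6, 6, 7) fits (5, 6, 7, 8); releases (1, 1, 2, 3), pool now (6, 7, 9, 11)
  J1: need (2, 4, 3, 3) fits (6, 7, 9, 11); releases (0, 2, 1, 1), pool now (6, 9, 10, 12)
  J5: need (2, 6, 1, 2) fits (6, 9, 10, 12); releases (1, 0, 1, 0), pool now (7, 9, 11, 12)


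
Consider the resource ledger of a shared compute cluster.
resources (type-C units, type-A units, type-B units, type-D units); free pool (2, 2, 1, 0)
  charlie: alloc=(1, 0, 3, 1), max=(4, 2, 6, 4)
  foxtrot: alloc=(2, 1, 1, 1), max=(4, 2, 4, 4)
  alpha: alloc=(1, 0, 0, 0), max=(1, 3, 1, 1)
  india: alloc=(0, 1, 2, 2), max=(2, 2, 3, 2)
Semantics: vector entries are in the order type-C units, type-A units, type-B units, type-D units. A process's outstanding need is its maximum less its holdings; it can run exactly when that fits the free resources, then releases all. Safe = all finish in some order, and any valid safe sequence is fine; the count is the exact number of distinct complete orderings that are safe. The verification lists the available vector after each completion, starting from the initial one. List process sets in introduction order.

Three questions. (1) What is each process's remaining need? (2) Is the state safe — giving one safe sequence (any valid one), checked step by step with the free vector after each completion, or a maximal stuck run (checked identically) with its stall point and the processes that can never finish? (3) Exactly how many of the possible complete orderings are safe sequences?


(1) Outstanding need per process (order type-C units, type-A units, type-B units, type-D units):
  charlie: (3, 2, 3, 3)
  foxtrot: (2, 1, 3, 3)
  alpha: (0, 3, 1, 1)
  india: (2, 1, 1, 0)
(2) The state is UNSAFE.
Key observation: after india, alpha complete, (3, 3, 3, 2) is the best the pool ever gets, yet each leftover process wants more type-D units.
A maximal execution: india, alpha — then nothing else fits. Step-by-step check:
  pool = (2, 2, 1, 0)
  india: need (2, 1, 1, 0) fits (2, 2, 1, 0); releases (0, 1, 2, 2), pool now (2, 3, 3, 2)
  alpha: need (0, 3, 1, 1) fits (2, 3, 3, 2); releases (1, 0, 0, 0), pool now (3, 3, 3, 2)
  charlie cannot run: need (3, 2, 3, 3) vs free (3, 3, 3, 2) (insufficient type-D units)
  foxtrot cannot run: need (2, 1, 3, 3) vs free (3, 3, 3, 2) (insufficient type-D units)
Permanently blocked: charlie and foxtrot.
(3) The exact count: 0 of the possible complete orderings are safe sequences.


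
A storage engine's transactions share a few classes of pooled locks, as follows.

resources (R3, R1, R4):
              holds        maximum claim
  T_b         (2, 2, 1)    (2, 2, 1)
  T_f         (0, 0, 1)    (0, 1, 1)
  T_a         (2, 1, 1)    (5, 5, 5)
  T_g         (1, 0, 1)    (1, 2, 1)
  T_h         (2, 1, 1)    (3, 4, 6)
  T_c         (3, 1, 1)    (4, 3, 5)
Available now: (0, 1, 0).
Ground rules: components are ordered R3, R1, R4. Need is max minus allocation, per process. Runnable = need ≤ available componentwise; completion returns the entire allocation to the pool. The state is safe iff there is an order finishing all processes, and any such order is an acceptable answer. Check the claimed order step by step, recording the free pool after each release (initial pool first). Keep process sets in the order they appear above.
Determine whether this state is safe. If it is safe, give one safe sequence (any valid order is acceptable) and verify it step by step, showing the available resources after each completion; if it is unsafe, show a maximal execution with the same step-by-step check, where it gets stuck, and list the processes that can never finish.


The state is UNSAFE.
Key observation: the wall is R4: completing T_b, T_g, T_f brings the pool only to (3, 3, 3), and all the rest need more.
Going as far as possible: T_b, T_g, T_f; after that, nothing fits. Check, step by step:
  pool = (0, 1, 0)
  T_b: need (0, 0, 0) fits (0, 1, 0); releases (2, 2, 1), pool now (2, 3, 1)
  T_g: need (0, 2, 0) fits (2, 3, 1); releases (1, 0, 1), pool now (3, 3, 2)
  T_f: need (0, 1, 0) fits (3, 3, 2); releases (0, 0, 1), pool now (3, 3, 3)
  T_a still needs (3, 4, 4) but only (3, 3, 3) is free — short on R1 and R4
  T_h still needs (1, 3, 5) but only (3, 3, 3) is free — short on R4
  T_c still needs (1, 2, 4) but only (3, 3, 3) is free — short on R4
Permanently blocked: T_a, T_h and T_c.


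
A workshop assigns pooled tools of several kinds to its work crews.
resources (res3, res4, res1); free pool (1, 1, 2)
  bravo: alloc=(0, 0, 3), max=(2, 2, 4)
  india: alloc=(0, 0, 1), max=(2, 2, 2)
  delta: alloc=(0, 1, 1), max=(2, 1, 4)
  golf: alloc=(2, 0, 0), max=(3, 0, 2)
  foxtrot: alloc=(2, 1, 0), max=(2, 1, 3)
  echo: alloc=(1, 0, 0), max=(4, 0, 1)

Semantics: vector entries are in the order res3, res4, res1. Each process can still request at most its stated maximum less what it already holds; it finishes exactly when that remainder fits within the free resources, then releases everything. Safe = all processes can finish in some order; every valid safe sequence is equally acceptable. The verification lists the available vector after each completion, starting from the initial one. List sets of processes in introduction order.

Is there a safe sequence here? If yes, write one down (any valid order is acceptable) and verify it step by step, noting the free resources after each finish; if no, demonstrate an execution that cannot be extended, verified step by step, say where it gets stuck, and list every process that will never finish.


The state is UNSAFE.
Key observation: after golf, echo the pool peaks at (4, 1, 2), and each blocked process is short somewhere: bravo on res4; india on res4; delta on res1; foxtrot on res1.
The run golf, echo cannot be extended any further. Check, step by step:
  pool = (1, 1, 2)
  golf: need (1, 0, 2) fits (1, 1, 2); releases (2, 0, 0), pool now (3, 1, 2)
  echo: need (3, 0, 1) fits (3, 1, 2); releases (1, 0, 0), pool now (4, 1, 2)
  bravo still needs (2, 2, 1) but only (4, 1, 2) is free — short on res4
  india still needs (2, 2, 1) but only (4, 1, 2) is free — short on res4
  delta still needs (2, 0, 3) but only (4, 1, 2) is free — short on res1
  foxtrot still needs (0, 0, 3) but only (4, 1, 2) is free — short on res1
Processes that can never finish: bravo, india, delta and foxtrot.


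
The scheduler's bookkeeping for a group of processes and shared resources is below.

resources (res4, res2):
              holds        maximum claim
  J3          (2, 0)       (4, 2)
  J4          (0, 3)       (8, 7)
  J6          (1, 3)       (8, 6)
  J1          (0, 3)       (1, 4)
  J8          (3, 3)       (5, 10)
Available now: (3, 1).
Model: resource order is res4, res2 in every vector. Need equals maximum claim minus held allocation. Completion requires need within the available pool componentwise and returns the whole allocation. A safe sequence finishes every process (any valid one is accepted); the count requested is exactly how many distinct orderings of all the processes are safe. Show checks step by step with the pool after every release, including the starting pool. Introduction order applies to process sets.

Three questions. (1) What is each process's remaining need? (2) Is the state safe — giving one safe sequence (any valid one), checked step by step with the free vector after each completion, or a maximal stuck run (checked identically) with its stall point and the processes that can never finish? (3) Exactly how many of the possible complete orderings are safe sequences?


(1) Need matrix, components ordered res4, res2:
  J3: (2, 2)
  J4: (8, 4)
  J6: (7, 3)
  J1: (1, 1)
  J8: (2, 7)
(2) The state is UNSAFE.
Key observation: after J1, J3 the pool peaks at (5, 4), and each blocked process is short somewhere: J4 on res4; J6 on res4; J8 on res2.
Going as far as possible: J1, J3; after that, nothing fits. Step-by-step check:
  pool = (3, 1)
  J1: need (1, 1) fits (3, 1); releases (0, 3), pool now (3, 4)
  J3: need (2, 2) fits (3, 4); releases (2, 0), pool now (5, 4)
  J4 cannot run: need (8, 4) vs free (5, 4) (insufficient res4)
  J6 cannot run: need (7, 3) vs free (5, 4) (insufficient res4)
  J8 cannot run: need (2, 7) vs free (5, 4) (insufficient res2)
Never able to finish: J4, J6 and J8.
(3) Precisely 0 of the possible complete orderings are safe sequences.


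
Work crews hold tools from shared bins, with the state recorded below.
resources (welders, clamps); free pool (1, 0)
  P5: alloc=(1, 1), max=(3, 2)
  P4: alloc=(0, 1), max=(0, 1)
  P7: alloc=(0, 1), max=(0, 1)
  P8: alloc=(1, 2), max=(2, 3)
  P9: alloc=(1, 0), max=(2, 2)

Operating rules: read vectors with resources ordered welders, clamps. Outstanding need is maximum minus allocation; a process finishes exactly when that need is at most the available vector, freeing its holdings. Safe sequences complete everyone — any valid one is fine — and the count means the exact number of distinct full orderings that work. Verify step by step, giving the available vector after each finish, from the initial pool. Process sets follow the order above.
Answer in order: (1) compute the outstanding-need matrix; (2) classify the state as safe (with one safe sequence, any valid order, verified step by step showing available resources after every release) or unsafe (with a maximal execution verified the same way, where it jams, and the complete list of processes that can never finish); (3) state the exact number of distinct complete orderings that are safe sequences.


(1) Need matrix, components ordered welders, clamps:
  P5: (2, 1)
  P4: (0, 0)
  P7: (0, 0)
  P8: (1, 1)
  P9: (1, 2)
(2) The state is SAFE; one workable sequence: P7, P8, P4, P5, P9.
Key observation: at P8 the run first touches a limit — (1, 1) against (1, 1), exact on a resource it actually requests.
Step-by-step check:
  pool = (1, 0)
  P7 needs (0, 0) <= (1, 0) -> finishes; pool += (0, 1) = (1, 1)
  P8 needs (1, 1) <= (1, 1) -> finishes; pool += (1, 2) = (2, 3)
  P4 needs (0, 0) <= (2, 3) -> finishes; pool += (0, 1) = (2, 4)
  P5 needs (2, 1) <= (2, 4) -> finishes; pool += (1, 1) = (3, 5)
  P9 needs (1, 2) <= (3, 5) -> finishes; pool += (1, 0) = (4, 5)
(3) Exactly 20 of the possible complete orderings are safe sequences.


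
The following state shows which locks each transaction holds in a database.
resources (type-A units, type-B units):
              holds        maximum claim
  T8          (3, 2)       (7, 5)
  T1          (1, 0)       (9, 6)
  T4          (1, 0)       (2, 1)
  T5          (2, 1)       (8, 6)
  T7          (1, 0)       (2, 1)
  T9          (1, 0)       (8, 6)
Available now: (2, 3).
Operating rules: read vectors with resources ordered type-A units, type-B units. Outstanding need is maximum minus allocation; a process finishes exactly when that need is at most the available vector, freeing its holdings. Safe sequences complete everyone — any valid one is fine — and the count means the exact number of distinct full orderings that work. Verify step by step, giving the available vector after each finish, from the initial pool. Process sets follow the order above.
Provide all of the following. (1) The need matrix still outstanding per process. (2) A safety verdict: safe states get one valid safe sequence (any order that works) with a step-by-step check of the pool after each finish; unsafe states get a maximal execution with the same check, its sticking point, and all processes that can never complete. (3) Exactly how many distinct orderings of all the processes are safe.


(1) Remaining need (order type-A units, type-B units):
  T8: (4, 3)
  T1: (8, 6)
  T4: (1, 1)
  T5: (6, 5)
  T7: (1, 1)
  T9: (7, 6)
(2) SAFE — a valid safe sequence is T4, T7, T8, T5, T1, T9.
Key observation: the order's first zero-slack moment is T8 ((4, 3) needed, (4, 3) free — a requested resource with nothing to spare).
Check, step by step:
  pool = (2, 3)
  T4 needs (1, 1) <= (2, 3) -> finishes; pool += (1, 0) = (3, 3)
  T7 needs (1, 1) <= (3, 3) -> finishes; pool += (1, 0) = (4, 3)
  T8 needs (4, 3) <= (4, 3) -> finishes; pool += (3, 2) = (7, 5)
  T5 needs (6, 5) <= (7, 5) -> finishes; pool += (2, 1) = (9, 6)
  T1 needs (8, 6) <= (9, 6) -> finishes; pool += (1, 0) = (10, 6)
  T9 needs (7, 6) <= (10, 6) -> finishes; pool += (1, 0) = (11, 6)
(3) The exact count: 4 of the possible complete orderings are safe sequences.


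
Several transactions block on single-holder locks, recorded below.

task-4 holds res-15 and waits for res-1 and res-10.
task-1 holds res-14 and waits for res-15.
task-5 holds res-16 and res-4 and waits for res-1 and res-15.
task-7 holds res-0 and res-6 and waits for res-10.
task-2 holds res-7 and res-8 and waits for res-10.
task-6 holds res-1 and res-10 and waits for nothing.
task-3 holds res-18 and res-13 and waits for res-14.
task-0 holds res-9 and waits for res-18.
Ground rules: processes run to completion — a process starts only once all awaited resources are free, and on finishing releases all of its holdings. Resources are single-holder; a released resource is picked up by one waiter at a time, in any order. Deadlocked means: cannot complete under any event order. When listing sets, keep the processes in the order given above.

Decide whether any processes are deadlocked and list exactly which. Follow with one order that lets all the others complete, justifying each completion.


The deadlocked set is empty.
Key observation: all waits point, directly or indirectly, at processes that can finish, so nothing is permanently blocked.
One completion order for the rest: task-6, task-2, task-4, task-5, task-1, task-7, task-3, task-0.
Check, step by step:
  task-6: no waits; runs immediately, freeing res-1 and res-10
  task-2: everything it awaited (res-10) is free; runs, freeing res-7 and res-8
  task-4: everything it awaited (res-1 and res-10) is free; runs, freeing res-15
  task-5: everything it awaited (res-1 and res-15) is free; runs, freeing res-16 and res-4
  task-1: everything it awaited (res-15) is free; runs, freeing res-14
  task-7: everything it awaited (res-10) is free; runs, freeing res-0 and res-6
  task-3: everything it awaited (res-14) is free; runs, freeing res-18 and res-13
  task-0: everything it awaited (res-18) is free; runs, freeing res-9


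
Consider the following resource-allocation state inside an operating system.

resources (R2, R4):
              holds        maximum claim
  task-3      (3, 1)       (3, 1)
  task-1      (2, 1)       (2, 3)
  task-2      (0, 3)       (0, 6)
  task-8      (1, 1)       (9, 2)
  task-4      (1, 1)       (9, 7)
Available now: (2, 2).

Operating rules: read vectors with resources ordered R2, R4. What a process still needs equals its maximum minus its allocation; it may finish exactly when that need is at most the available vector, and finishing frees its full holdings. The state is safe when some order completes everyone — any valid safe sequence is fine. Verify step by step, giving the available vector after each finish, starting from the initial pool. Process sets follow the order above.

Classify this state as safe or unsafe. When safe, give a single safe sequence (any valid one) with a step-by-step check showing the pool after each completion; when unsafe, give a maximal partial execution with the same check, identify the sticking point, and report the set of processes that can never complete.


UNSAFE.
Key observation: no order helps: past task-3, task-2, task-1, the free pool tops out at (7, 7), below what each blocked process needs in R2.
A maximal execution: task-3, task-2, task-1 — then nothing else fits. Check, step by step:
  pool = (2, 2)
  task-3 needs (0, 0) <= (2, 2) -> finishes; pool += (3, 1) = (5, 3)
  task-2 needs (0, 3) <= (5, 3) -> finishes; pool += (0, 3) = (5, 6)
  task-1 needs (0, 2) <= (5, 6) -> finishes; pool += (2, 1) = (7, 7)
  blocked: task-8 wants (8, 1), pool (7, 7) — not enough R2
  blocked: task-4 wants (8, 6), pool (7, 7) — not enough R2
Permanently blocked: task-8 and task-4.


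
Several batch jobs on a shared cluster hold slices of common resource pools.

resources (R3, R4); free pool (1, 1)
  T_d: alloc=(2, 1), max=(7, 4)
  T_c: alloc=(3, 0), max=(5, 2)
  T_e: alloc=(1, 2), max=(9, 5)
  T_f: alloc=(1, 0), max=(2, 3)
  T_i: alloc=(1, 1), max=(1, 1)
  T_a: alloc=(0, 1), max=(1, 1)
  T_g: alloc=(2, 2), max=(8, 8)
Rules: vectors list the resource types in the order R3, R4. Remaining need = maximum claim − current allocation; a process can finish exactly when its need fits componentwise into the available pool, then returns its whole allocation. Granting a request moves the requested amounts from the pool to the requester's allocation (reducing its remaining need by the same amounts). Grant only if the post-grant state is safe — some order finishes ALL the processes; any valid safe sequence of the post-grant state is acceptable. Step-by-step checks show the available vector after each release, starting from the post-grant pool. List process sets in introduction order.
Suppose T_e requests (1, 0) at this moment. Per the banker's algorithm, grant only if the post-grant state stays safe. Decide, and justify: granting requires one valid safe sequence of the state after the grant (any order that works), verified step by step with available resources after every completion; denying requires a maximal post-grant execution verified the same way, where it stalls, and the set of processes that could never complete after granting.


GRANT: granting preserves safety; a valid post-grant sequence is T_i, T_a, T_f, T_c, T_d, T_e, T_g.
Key observation: after the grant the pool drops to (0, 1), which still lets T_i finish first and unwind the rest.
Check on the post-grant state, step by step:
  pool = (0, 1)
  run T_i (needs (0, 0), free (0, 1)); after release of (1, 1) the pool is (1, 2)
  run T_a (needs (1, 0), free (1, 2)); after release of (0, 1) the pool is (1, 3)
  run T_f (needs (1, 3), free (1, 3)); after release of (1, 0) the pool is (2, 3)
  run T_c (needs (2, 2), free (2, 3)); after release of (3, 0) the pool is (5, 3)
  run T_d (needs (5, 3), free (5, 3)); after release of (2, 1) the pool is (7, 4)
  run T_e (needs (7, 3), free (7, 4)); after release of (2, 2) the pool is (9, 6)
  run T_g (needs (6, 6), free (9, 6)); after release of (2, 2) the pool is (11, 8)


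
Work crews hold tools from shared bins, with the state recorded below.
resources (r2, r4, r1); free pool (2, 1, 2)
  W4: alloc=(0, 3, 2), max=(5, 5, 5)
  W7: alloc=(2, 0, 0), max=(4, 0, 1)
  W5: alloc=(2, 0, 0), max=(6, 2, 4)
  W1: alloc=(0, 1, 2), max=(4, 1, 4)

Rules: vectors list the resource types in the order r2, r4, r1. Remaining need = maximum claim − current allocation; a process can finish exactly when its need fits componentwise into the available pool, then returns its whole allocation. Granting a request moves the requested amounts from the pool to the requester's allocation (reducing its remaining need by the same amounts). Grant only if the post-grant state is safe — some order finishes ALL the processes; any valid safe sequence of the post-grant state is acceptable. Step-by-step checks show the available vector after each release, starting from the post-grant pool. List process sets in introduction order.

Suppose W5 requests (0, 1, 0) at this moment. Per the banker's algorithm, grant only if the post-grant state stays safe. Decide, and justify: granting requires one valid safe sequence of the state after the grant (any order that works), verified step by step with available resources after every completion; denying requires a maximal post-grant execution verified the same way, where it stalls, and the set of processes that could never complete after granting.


GRANT — the state after the grant stays safe, e.g. via W7, W1, W5, W4.
Key observation: the grant leaves (2, 0, 2) free — enough for W7, whose release restarts the cascade.
Check on the post-grant state, step by step:
  pool = (2, 0, 2)
  W7 needs (2, 0, 1) <= (2, 0, 2) -> finishes; pool += (2, 0, 0) = (4, 0, 2)
  W1 needs (4, 0, 2) <= (4, 0, 2) -> finishes; pool += (0, 1, 2) = (4, 1, 4)
  W5 needs (4, 1, 4) <= (4, 1, 4) -> finishes; pool += (2, 1, 0) = (6, 2, 4)
  W4 needs (5, 2, 3) <= (6, 2, 4) -> finishes; pool += (0, 3, 2) = (6, 5, 6)


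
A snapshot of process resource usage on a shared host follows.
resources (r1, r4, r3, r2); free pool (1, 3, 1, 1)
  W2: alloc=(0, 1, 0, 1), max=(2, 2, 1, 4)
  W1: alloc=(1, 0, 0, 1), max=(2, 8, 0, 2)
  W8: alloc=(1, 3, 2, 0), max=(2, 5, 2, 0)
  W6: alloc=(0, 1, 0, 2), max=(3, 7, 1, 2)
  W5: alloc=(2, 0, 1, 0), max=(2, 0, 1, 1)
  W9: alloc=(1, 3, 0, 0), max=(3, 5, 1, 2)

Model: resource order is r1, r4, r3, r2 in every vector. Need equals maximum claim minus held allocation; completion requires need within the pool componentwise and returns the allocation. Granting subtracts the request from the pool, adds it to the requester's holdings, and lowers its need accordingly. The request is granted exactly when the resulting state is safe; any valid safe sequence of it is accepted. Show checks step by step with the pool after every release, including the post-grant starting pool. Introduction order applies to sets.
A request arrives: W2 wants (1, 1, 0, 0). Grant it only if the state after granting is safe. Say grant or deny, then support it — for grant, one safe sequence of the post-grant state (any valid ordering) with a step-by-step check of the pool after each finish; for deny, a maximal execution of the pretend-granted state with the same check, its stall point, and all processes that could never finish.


DENY. Granting would leave the state unsafe.
Key observation: after W5, W8 the pool peaks at (3, 5, 4, 1), and each blocked process is short somewhere: W2 on r2; W1 on r4; W6 on r4; W9 on r2.
After a pretend grant, a maximal execution: W5, W8 — then nothing else fits. Walking it through:
  pool = (0, 2, 1, 1)
  run W5 (needs (0, 0, 0, 1), free (0, 2, 1, 1)); after release of (2, 0, 1, 0) the pool is (2, 2, 2, 1)
  run W8 (needs (1, 2, 0, 0), free (2, 2, 2, 1)); after release of (1, 3, 2, 0) the pool is (3, 5, 4, 1)
  W2 still needs (1, 0, 1, 3) but only (3, 5, 4, 1) is free — short on r2
  W1 still needs (1, 8, 0, 1) but only (3, 5, 4, 1) is free — short on r4
  W6 still needs (3, 6, 1, 0) but only (3, 5, 4, 1) is free — short on r4
  W9 still needs (2, 2, 1, 2) but only (3, 5, 4, 1) is free — short on r2
Processes that could never finish after the grant: W2, W1, W6 and W9.


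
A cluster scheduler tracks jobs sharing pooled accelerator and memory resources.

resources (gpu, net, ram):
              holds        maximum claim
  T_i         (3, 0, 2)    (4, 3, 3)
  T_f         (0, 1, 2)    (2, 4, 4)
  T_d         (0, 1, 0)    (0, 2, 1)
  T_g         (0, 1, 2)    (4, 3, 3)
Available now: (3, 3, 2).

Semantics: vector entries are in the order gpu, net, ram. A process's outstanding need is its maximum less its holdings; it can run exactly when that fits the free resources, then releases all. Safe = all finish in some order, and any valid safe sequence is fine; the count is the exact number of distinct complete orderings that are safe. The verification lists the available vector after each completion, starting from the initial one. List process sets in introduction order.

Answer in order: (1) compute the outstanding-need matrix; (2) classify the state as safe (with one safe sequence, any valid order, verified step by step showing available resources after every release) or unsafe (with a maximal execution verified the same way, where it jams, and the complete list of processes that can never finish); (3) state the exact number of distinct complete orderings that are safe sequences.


(1) Outstanding need per process (order gpu, net, ram):
  T_i: (1, 3, 1)
  T_f: (2, 3, 2)
  T_d: (0, 1, 1)
  T_g: (4, 2, 1)
(2) The state is SAFE; one workable sequence: T_d, T_i, T_g, T_f.
Key observation: nothing binds to the last unit here — the tightest requested-resource margin is 1, first seen at T_d ((0, 1, 1) against (3, 3, 2)).
Step-by-step check:
  pool = (3, 3, 2)
  run T_d (needs (0, 1, 1), free (3, 3, 2)); after release of (0, 1, 0) the pool is (3, 4, 2)
  run T_i (needs (1, 3, 1), free (3, 4, 2)); after release of (3, 0, 2) the pool is (6, 4, 4)
  run T_g (needs (4, 2, 1), free (6, 4, 4)); after release of (0, 1, 2) the pool is (6, 5, 6)
  run T_f (needs (2, 3, 2), free (6, 5, 6)); after release of (0, 1, 2) the pool is (6, 6, 8)
(3) Exactly 12 of the possible complete orderings are safe sequences.


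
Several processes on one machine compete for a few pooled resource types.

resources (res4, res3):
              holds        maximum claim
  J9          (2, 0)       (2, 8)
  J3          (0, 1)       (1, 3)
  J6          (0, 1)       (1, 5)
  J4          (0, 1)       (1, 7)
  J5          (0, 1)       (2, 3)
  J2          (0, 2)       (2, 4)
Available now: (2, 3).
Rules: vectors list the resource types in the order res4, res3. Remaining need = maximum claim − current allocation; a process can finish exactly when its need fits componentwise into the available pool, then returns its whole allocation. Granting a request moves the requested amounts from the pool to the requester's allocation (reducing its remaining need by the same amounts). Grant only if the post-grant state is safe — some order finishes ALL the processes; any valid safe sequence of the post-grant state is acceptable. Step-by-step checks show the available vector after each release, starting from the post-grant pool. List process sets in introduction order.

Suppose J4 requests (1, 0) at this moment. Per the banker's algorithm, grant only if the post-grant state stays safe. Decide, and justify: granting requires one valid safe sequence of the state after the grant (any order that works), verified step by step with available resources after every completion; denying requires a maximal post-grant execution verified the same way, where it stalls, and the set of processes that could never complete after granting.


DENY: after the grant no complete ordering would exist.
Key observation: after J3, J6 the pool peaks at (1, 5), and each blocked process is short somewhere: J9 on res3; J4 on res3; J5 on res4; J2 on res4.
On the post-grant state, J3, J6 is a maximal run — nothing extends it. Check, step by step:
  pool = (1, 3)
  run J3 (needs (1, 2), free (1, 3)); after release of (0, 1) the pool is (1, 4)
  run J6 (needs (1, 4), free (1, 4)); after release of (0, 1) the pool is (1, 5)
  J9 cannot run: need (0, 8) vs free (1, 5) (insufficient res3)
  J4 cannot run: need (0, 6) vs free (1, 5) (insufficient res3)
  J5 cannot run: need (2, 2) vs free (1, 5) (insufficient res4)
  J2 cannot run: need (2, 2) vs free (1, 5) (insufficient res4)
Had the request been granted, J9, J4, J5 and J2 could never finish.


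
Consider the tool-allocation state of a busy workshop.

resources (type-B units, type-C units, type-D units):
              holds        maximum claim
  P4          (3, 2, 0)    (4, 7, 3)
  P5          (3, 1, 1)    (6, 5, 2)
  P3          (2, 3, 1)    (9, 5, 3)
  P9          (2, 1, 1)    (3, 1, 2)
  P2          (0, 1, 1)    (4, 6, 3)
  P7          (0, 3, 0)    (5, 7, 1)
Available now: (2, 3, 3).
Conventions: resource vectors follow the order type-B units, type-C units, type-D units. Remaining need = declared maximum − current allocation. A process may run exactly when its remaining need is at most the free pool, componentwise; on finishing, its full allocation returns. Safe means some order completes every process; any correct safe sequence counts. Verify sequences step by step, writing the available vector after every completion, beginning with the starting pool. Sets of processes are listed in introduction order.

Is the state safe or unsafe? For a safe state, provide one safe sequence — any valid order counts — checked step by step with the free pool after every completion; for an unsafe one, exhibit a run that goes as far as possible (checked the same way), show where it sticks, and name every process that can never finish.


SAFE. One safe sequence: P9, P5, P4, P2, P7, P3.
Key observation: the order's first zero-slack moment is P5 ((3, 4, 1) needed, (4, 4, 4) free — a requested resource with nothing to spare).
Verifying each step:
  pool = (2, 3, 3)
  run P9 (needs (1, 0, 1), free (2, 3, 3)); after release of (2, 1, 1) the pool is (4, 4, 4)
  run P5 (needs (3, 4, 1), free (4, 4, 4)); after release of (3, 1, 1) the pool is (7, 5, 5)
  run P4 (needs (1, 5, 3), free (7, 5, 5)); after release of (3, 2, 0) the pool is (10, 7, 5)
  run P2 (needs (4, 5, 2), free (10, 7, 5)); after release of (0, 1, 1) the pool is (10, 8, 6)
  run P7 (needs (5, 4, 1), free (10, 8, 6)); after release of (0, 3, 0) the pool is (10, 11, 6)
  run P3 (needs (7, 2, 2), free (10, 11, 6)); after release of (2, 3, 1) the pool is (12, 14, 7)


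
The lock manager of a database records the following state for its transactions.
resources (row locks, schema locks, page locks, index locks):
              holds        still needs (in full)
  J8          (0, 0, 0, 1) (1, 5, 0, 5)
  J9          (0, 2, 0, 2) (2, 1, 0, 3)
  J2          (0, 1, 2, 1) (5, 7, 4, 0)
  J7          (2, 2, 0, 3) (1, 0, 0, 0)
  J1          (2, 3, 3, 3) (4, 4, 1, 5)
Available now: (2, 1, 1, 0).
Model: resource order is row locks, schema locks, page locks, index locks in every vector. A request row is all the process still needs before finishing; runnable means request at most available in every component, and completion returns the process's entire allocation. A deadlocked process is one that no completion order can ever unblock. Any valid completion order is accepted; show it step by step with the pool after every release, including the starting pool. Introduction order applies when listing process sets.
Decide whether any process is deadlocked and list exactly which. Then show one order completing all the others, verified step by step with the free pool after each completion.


Nothing here is deadlocked.
Key observation: there is always a runnable process — J7 first — so the state unwinds completely.
One completion order for the rest: J7, J9, J1, J2, J8. Step-by-step check:
  pool = (2, 1, 1, 0)
  run J7 (needs (1, 0, 0, 0), free (2, 1, 1, 0)); after release of (2, 2, 0, 3) the pool is (4, 3, 1, 3)
  run J9 (needs (2, 1, 0, 3), free (4, 3, 1, 3)); after release of (0, 2, 0, 2) the pool is (4, 5, 1, 5)
  run J1 (needs (4, 4, 1, 5), free (4, 5, 1, 5)); after release of (2, 3, 3, 3) the pool is (6, 8, 4, 8)
  run J2 (needs (5, 7, 4, 0), free (6, 8, 4, 8)); after release of (0, 1, 2, 1) the pool is (6, 9, 6, 9)
  run J8 (needs (1, 5, 0, 5), free (6, 9, 6, 9)); after release of (0, 0, 0, 1) the pool is (6, 9, 6, 10)


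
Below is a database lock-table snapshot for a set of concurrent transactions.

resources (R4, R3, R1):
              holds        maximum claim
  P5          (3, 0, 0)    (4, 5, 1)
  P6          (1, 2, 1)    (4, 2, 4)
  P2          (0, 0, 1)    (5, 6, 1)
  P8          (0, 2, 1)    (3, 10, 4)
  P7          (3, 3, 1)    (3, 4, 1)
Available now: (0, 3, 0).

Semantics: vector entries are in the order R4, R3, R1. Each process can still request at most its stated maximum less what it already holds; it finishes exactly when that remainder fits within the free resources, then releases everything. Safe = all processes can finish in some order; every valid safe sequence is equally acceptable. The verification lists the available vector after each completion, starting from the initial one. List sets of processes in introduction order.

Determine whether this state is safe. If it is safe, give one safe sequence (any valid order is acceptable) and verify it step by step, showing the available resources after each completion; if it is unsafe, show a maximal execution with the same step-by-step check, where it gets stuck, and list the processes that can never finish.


The state is UNSAFE.
Key observation: P7, P5, P2 can finish, but then (6, 6, 2) is all there is, and the blocked group's R1 demands exceed it.
Going as far as possible: P7, P5, P2; after that, nothing fits. Check, step by step:
  pool = (0, 3, 0)
  run P7 (needs (0, 1, 0), free (0, 3, 0)); after release of (3, 3, 1) the pool is (3, 6, 1)
  run P5 (needs (1, 5, 1), free (3, 6, 1)); after release of (3, 0, 0) the pool is (6, 6, 1)
  run P2 (needs (5, 6, 0), free (6, 6, 1)); after release of (0, 0, 1) the pool is (6, 6, 2)
  P6 still needs (3, 0, 3) but only (6, 6, 2) is free — short on R1
  P8 still needs (3, 8, 3) but only (6, 6, 2) is free — short on R3 and R1
Permanently blocked: P6 and P8.


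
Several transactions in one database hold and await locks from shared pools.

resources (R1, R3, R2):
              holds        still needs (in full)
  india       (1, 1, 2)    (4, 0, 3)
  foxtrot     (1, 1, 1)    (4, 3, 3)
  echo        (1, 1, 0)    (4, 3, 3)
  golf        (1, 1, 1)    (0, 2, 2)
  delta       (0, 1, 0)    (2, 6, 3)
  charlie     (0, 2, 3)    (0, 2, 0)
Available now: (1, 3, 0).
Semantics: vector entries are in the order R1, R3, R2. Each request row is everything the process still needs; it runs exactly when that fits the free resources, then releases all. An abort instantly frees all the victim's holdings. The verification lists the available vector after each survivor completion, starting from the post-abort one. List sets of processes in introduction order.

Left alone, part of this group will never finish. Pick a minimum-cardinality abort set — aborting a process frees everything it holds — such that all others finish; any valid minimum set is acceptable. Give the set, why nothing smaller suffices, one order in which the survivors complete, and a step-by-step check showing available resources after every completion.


Abort india and foxtrot.
Key observation: echo had no path to completion before; after the abort of india and foxtrot ((2, 2, 3) returned), step 4 is where it fits.
No one abort is enough; case by case: india alone leaves foxtrot blocked (short on R1); foxtrot alone leaves india blocked (short on R1); echo alone leaves india blocked (short on R1); golf alone leaves india blocked (short on R1); delta alone leaves india blocked (short on R1); charlie alone leaves india blocked (short on R1).
One survivor order: golf, charlie, delta, echo. Verifying each step (post-abort pool first):
  pool = (3, 5, 3)
  golf needs (0, 2, 2) <= (3, 5, 3) -> finishes; pool += (1, 1, 1) = (4, 6, 4)
  charlie needs (0, 2, 0) <= (4, 6, 4) -> finishes; pool += (0, 2, 3) = (4, 8, 7)
  delta needs (2, 6, 3) <= (4, 8, 7) -> finishes; pool += (0, 1, 0) = (4, 9, 7)
  echo needs (4, 3, 3) <= (4, 9, 7) -> finishes; pool += (1, 1, 0) = (5, 10, 7)


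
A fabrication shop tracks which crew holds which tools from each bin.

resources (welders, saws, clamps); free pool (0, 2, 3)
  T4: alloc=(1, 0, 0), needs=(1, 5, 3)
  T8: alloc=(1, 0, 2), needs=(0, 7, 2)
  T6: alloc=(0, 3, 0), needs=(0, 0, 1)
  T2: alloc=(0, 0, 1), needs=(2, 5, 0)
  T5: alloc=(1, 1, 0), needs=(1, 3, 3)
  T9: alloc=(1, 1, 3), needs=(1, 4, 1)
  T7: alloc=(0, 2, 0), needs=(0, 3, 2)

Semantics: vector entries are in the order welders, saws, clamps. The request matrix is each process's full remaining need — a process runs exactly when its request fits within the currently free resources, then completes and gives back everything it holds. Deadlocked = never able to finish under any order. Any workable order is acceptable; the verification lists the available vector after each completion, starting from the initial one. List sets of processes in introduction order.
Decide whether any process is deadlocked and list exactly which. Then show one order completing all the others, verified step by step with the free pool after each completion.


Nothing here is deadlocked.
Key observation: the pool covers T6 at once, and every later process fits after earlier releases.
The rest can finish in the order T6, T7, T8, T4, T2, T5, T9. Check, step by step:
  pool = (0, 2, 3)
  T6: need (0, 0, 1) fits (0, 2, 3); releases (0, 3, 0), pool now (0, 5, 3)
  T7: need (0, 3, 2) fits (0, 5, 3); releases (0, 2, 0), pool now (0, 7, 3)
  T8: need (0, 7, 2) fits (0, 7, 3); releases (1, 0, 2), pool now (1, 7, 5)
  T4: need (1, 5, 3) fits (1, 7, 5); releases (1, 0, 0), pool now (2, 7, 5)
  T2: need (2, 5, 0) fits (2, 7, 5); releases (0, 0, 1), pool now (2, 7, 6)
  T5: need (1, 3, 3) fits (2, 7, 6); releases (1, 1, 0), pool now (3, 8, 6)
  T9: need (1, 4, 1) fits (3, 8, 6); releases (1, 1, 3), pool now (4, 9, 9)


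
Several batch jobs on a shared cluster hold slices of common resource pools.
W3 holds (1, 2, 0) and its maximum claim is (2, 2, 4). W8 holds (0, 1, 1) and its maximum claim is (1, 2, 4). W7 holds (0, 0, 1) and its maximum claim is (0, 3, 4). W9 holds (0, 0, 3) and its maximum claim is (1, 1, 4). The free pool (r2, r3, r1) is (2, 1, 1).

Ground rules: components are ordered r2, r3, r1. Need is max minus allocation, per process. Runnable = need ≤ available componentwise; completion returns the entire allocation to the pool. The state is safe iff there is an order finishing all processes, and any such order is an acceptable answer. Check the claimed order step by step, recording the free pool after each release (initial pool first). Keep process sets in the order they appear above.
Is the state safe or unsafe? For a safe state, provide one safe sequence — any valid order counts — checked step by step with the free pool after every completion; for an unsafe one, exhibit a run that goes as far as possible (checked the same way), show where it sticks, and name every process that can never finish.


The state is SAFE; one workable sequence: W9, W3, W8, W7.
Key observation: the order's first zero-slack moment is W9 ((1, 1, 1) needed, (2, 1, 1) free — a requested resource with nothing to spare).
Walking it through:
  pool = (2, 1, 1)
  W9: need (1, 1, 1) fits (2, 1, 1); releases (0, 0, 3), pool now (2, 1, 4)
  W3: need (1, 0, 4) fits (2, 1, 4); releases (1, 2, 0), pool now (3, 3, 4)
  W8: need (1, 1, 3) fits (3, 3, 4); releases (0, 1, 1), pool now (3, 4, 5)
  W7: need (0, 3, 3) fits (3, 4, 5); releases (0, 0, 1), pool now (3, 4, 6)


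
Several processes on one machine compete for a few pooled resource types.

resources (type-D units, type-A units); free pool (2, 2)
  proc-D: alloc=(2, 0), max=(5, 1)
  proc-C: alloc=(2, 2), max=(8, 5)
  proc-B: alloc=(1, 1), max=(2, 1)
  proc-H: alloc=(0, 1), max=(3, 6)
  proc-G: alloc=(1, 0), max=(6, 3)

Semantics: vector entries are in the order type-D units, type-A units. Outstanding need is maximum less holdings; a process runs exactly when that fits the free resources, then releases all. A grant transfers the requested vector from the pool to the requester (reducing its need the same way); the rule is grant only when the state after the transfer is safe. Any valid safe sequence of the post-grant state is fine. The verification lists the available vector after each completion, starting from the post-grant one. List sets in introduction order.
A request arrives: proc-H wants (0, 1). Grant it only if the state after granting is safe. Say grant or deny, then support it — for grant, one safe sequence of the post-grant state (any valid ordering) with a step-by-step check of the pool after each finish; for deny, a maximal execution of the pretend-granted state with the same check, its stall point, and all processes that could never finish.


DENY: after the grant no complete ordering would exist.
Key observation: even finishing proc-B, proc-D leaves just (5, 2) free — too little type-A units for any of the remaining processes.
Pretend the grant happened; the run proc-B, proc-D goes as far as possible. Walking it through:
  pool = (2, 1)
  run proc-B (needs (1, 0), free (2, 1)); after release of (1, 1) the pool is (3, 2)
  run proc-D (needs (3, 1), free (3, 2)); after release of (2, 0) the pool is (5, 2)
  proc-C still needs (6, 3) but only (5, 2) is free — short on type-D units and type-A units
  proc-H still needs (3, 4) but only (5, 2) is free — short on type-A units
  proc-G still needs (5, 3) but only (5, 2) is free — short on type-A units
Processes that could never finish after the grant: proc-C, proc-H and proc-G.
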